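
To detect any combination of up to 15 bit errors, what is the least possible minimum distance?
Detecting e errors requires d_min ≥ e + 1 = 15 + 1 = 16.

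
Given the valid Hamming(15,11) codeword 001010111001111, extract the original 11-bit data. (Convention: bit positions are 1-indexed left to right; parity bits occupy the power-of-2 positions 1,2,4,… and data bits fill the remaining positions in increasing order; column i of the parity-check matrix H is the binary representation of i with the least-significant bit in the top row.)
Parity bits occupy power-of-2 positions; data bits are at positions {3,5,6,7,9,10,11,12,13,14,15} (1-indexed).
Extract: c[3]=1 c[5]=1 c[6]=0 c[7]=1 c[9]=1 c[10]=0 c[11]=0 c[12]=1 c[13]=1 c[14]=1 c[15]=1
Data = 11011001111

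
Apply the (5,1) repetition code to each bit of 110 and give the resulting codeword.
Repeat each bit 5× and concatenate:
1→11111  1→11111  0→00000
Codeword = 111111111100000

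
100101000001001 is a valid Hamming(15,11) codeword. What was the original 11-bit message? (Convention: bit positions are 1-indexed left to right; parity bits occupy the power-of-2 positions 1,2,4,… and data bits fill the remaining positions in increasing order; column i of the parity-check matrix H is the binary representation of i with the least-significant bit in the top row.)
Parity bits occupy power-of-2 positions; data bits are at positions {3,5,6,7,9,10,11,12,13,14,15} (1-indexed).
Extract: c[3]=0 c[5]=0 c[6]=1 c[7]=0 c[9]=0 c[10]=0 c[11]=0 c[12]=1 c[13]=0 c[14]=0 c[15]=1
Data = 00100001001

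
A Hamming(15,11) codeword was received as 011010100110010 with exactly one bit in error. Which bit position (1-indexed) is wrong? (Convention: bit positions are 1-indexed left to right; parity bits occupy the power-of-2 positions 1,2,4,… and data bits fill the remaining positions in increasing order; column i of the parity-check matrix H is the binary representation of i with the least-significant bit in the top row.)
Syndrome s = H · r^T (mod 2), r = 011010100110010:
  s[0] = (101010101010101)·(011010100110010) mod 2 = 0+0+1+0+1+0+1+0+0+0+1+0+0+0+0 mod 2 = 0
  s[1] = (011001100110011)·(011010100110010) mod 2 = 0+1+1+0+0+0+1+0+0+1+1+0+0+1+0 mod 2 = 0
  s[2] = (000111100001111)·(011010100110010) mod 2 = 0+0+0+0+1+0+1+0+0+0+0+0+0+1+0 mod 2 = 1
  s[3] = (000000011111111)·(011010100110010) mod 2 = 0+0+0+0+0+0+0+0+0+1+1+0+0+1+0 mod 2 = 1
Syndrome = 0011
Column i of H is the binary representation of i, so the syndrome is the binary index of the flipped bit.
Read s = 0011 with s[0] as LSB: 0·2^0 + 0·2^1 + 1·2^2 + 1·2^3 = 12.
Error is at bit position 12.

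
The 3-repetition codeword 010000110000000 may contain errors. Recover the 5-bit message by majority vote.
Split into 3-bit blocks and majority-vote each:
  block 1 = 010: 1 ones, 2 zeros → 0
  block 2 = 000: 0 ones, 3 zeros → 0
  block 3 = 110: 2 ones, 1 zeros → 1
  block 4 = 000: 0 ones, 3 zeros → 0
  block 5 = 000: 0 ones, 3 zeros → 0
Decoded = 00100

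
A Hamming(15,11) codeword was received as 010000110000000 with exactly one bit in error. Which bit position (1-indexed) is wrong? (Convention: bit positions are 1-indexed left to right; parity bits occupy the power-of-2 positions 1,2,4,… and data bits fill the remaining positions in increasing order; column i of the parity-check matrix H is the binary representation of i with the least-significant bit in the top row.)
Syndrome s = H · r^T (mod 2), r = 010000110000000:
  s[0] = (101010101010101)·(010000110000000) mod 2 = 0+0+0+0+0+0+1+0+0+0+0+0+0+0+0 mod 2 = 1
  s[1] = (011001100110011)·(010000110000000) mod 2 = 0+1+0+0+0+0+1+0+0+0+0+0+0+0+0 mod 2 = 0
  s[2] = (000111100001111)·(010000110000000) mod 2 = 0+0+0+0+0+0+1+0+0+0+0+0+0+0+0 mod 2 = 1
  s[3] = (000000011111111)·(010000110000000) mod 2 = 0+0+0+0+0+0+0+1+0+0+0+0+0+0+0 mod 2 = 1
Syndrome = 1011
Column i of H is the binary representation of i, so the syndrome is the binary index of the flipped bit.
Read s = 1011 with s[0] as LSB: 1·2^0 + 0·2^1 + 1·2^2 + 1·2^3 = 13.
Error is at bit position 13.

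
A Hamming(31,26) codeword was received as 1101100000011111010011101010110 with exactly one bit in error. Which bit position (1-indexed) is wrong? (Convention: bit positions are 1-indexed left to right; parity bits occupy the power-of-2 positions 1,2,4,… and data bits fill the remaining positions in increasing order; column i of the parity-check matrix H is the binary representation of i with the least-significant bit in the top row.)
Syndrome s = H · r^T (mod 2), r = 1101100000011111010011101010110:
  s[0] = (1010101010101010101010101010101)·(1101100000011111010011101010110) mod 2 = 1+0+0+0+1+0+0+0+0+0+0+0+1+0+1+0+0+0+0+0+1+0+1+0+1+0+1+0+1+0+0 mod 2 = 1
  s[1] = (0110011001100110011001100110011)·(1101100000011111010011101010110) mod 2 = 0+1+0+0+0+0+0+0+0+0+0+0+0+1+1+0+0+1+0+0+0+1+1+0+0+0+1+0+0+1+0 mod 2 = 0
  s[2] = (0001111000011110000111100001111)·(1101100000011111010011101010110) mod 2 = 0+0+0+1+1+0+0+0+0+0+0+1+1+1+1+0+0+0+0+0+1+1+1+0+0+0+0+0+1+1+0 mod 2 = 1
  s[3] = (0000000111111110000000011111111)·(1101100000011111010011101010110) mod 2 = 0+0+0+0+0+0+0+0+0+0+0+1+1+1+1+0+0+0+0+0+0+0+0+0+1+0+1+0+1+1+0 mod 2 = 0
  s[4] = (0000000000000001111111111111111)·(1101100000011111010011101010110) mod 2 = 0+0+0+0+0+0+0+0+0+0+0+0+0+0+0+1+0+1+0+0+1+1+1+0+1+0+1+0+1+1+0 mod 2 = 1
Syndrome = 10101
Column i of H is the binary representation of i, so the syndrome is the binary index of the flipped bit.
Read s = 10101 with s[0] as LSB: 1·2^0 + 0·2^1 + 1·2^2 + 0·2^3 + 1·2^4 = 21.
Error is at bit position 21.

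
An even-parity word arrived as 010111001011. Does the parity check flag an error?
Sum of received bits: 0+1+0+1+1+1+0+0+1+0+1+1 = 7; 7 mod 2 = 1. Result is 1 ≠ 0 → error detected.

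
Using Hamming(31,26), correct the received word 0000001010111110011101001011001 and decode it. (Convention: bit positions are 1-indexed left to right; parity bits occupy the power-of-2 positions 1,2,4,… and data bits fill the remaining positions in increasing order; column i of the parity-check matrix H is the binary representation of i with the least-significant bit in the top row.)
Syndrome s = H · r^T (mod 2), r = 0000001010111110011101001011001:
  s[0] = (1010101010101010101010101010101)·(0000001010111110011101001011001) mod 2 = 0+0+0+0+0+0+1+0+1+0+1+0+1+0+1+0+0+0+1+0+0+0+0+0+1+0+1+0+0+0+1 mod 2 = 1
  s[1] = (0110011001100110011001100110011)·(0000001010111110011101001011001) mod 2 = 0+0+0+0+0+0+1+0+0+0+1+0+0+1+1+0+0+1+1+0+0+1+0+0+0+0+1+0+0+0+1 mod 2 = 1
  s[2] = (0001111000011110000111100001111)·(0000001010111110011101001011001) mod 2 = 0+0+0+0+0+0+1+0+0+0+0+1+1+1+1+0+0+0+0+1+0+1+0+0+0+0+0+1+0+0+1 mod 2 = 1
  s[3] = (0000000111111110000000011111111)·(0000001010111110011101001011001) mod 2 = 0+0+0+0+0+0+0+0+1+0+1+1+1+1+1+0+0+0+0+0+0+0+0+0+1+0+1+1+0+0+1 mod 2 = 0
  s[4] = (0000000000000001111111111111111)·(0000001010111110011101001011001) mod 2 = 0+0+0+0+0+0+0+0+0+0+0+0+0+0+0+0+0+1+1+1+0+1+0+0+1+0+1+1+0+0+1 mod 2 = 0
Syndrome = 11100
Column 7 of H equals this syndrome → error at bit 7 (1-indexed).
Flip bit 7: 0000001010111110011101001011001 → 0000000010111110011101001011001
Extract data bits at positions {3,5,6,7,9,10,11,12,13,14,15,17,18,19,20,21,22,23,24,25,26,27,28,29,30,31}: 00001011111011101001011001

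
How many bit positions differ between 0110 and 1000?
XOR = 1110, count of 1s = 3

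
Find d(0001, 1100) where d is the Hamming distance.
XOR = 1101, count of 1s = 3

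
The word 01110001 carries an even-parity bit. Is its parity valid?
Sum of all bits: 0+1+1+1+0+0+0+1 = 4; 4 mod 2 = 0. Result is 0 → valid parity.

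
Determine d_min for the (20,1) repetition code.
d_min = 20 (the only two codewords are 0…0 and 1…1, differing in all 20 positions).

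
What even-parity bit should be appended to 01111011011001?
Sum of data bits: 0+1+1+1+1+0+1+1+0+1+1+0+0+1 = 9.
9 mod 2 = 1, so parity bit = 1.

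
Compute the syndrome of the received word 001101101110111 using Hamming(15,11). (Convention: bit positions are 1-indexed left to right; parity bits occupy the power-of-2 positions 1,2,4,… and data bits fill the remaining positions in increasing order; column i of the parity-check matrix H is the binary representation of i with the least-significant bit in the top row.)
Syndrome s = H · r^T (mod 2), r = 001101101110111:
  s[0] = (101010101010101)·(001101101110111) mod 2 = 0+0+1+0+0+0+1+0+1+0+1+0+1+0+1 mod 2 = 0
  s[1] = (011001100110011)·(001101101110111) mod 2 = 0+0+1+0+0+1+1+0+0+1+1+0+0+1+1 mod 2 = 1
  s[2] = (000111100001111)·(001101101110111) mod 2 = 0+0+0+1+0+1+1+0+0+0+0+0+1+1+1 mod 2 = 0
  s[3] = (000000011111111)·(001101101110111) mod 2 = 0+0+0+0+0+0+0+0+1+1+1+0+1+1+1 mod 2 = 0
Syndrome = 0100
Non-zero syndrome: error at position 2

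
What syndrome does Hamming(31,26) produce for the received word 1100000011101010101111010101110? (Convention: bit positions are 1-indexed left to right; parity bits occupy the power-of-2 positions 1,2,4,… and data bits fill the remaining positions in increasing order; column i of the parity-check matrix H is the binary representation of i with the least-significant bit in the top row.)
Syndrome s = H · r^T (mod 2), r = 1100000011101010101111010101110:
  s[0] = (1010101010101010101010101010101)·(1100000011101010101111010101110) mod 2 = 1+0+0+0+0+0+0+0+1+0+1+0+1+0+1+0+1+0+1+0+1+0+0+0+0+0+0+0+1+0+0 mod 2 = 1
  s[1] = (0110011001100110011001100110011)·(1100000011101010101111010101110) mod 2 = 0+1+0+0+0+0+0+0+0+1+1+0+0+0+1+0+0+0+1+0+0+1+0+0+0+1+0+0+0+1+0 mod 2 = 0
  s[2] = (0001111000011110000111100001111)·(1100000011101010101111010101110) mod 2 = 0+0+0+0+0+0+0+0+0+0+0+0+1+0+1+0+0+0+0+1+1+1+0+0+0+0+0+1+1+1+0 mod 2 = 0
  s[3] = (0000000111111110000000011111111)·(1100000011101010101111010101110) mod 2 = 0+0+0+0+0+0+0+0+1+1+1+0+1+0+1+0+0+0+0+0+0+0+0+1+0+1+0+1+1+1+0 mod 2 = 0
  s[4] = (0000000000000001111111111111111)·(1100000011101010101111010101110) mod 2 = 0+0+0+0+0+0+0+0+0+0+0+0+0+0+0+0+1+0+1+1+1+1+0+1+0+1+0+1+1+1+0 mod 2 = 0
Syndrome = 10000
Non-zero syndrome: error at position 1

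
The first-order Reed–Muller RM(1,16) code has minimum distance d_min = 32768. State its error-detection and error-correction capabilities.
Detection only: up to d_min − 1 = 32767 errors.
Correction: up to ⌊(d_min − 1)/2⌋ = ⌊32767/2⌋ = 16383 errors.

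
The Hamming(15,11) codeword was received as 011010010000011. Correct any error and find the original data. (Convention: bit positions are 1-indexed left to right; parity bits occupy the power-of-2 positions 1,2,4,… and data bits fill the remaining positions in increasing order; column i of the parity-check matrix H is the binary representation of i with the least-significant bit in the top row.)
Syndrome s = H · r^T (mod 2), r = 011010010000011:
  s[0] = (101010101010101)·(011010010000011) mod 2 = 0+0+1+0+1+0+0+0+0+0+0+0+0+0+1 mod 2 = 1
  s[1] = (011001100110011)·(011010010000011) mod 2 = 0+1+1+0+0+0+0+0+0+0+0+0+0+1+1 mod 2 = 0
  s[2] = (000111100001111)·(011010010000011) mod 2 = 0+0+0+0+1+0+0+0+0+0+0+0+0+1+1 mod 2 = 1
  s[3] = (000000011111111)·(011010010000011) mod 2 = 0+0+0+0+0+0+0+1+0+0+0+0+0+1+1 mod 2 = 1
Syndrome = 1011
Column 13 of H equals this syndrome → error at bit 13 (1-indexed).
Flip bit 13: 011010010000011 → 011010010000111
Extract data bits at positions {3,5,6,7,9,10,11,12,13,14,15}: 11000000111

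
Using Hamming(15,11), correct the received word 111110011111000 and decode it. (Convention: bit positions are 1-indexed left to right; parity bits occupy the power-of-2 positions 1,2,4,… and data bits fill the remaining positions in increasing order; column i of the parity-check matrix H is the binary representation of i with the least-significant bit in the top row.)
Syndrome s = H · r^T (mod 2), r = 111110011111000:
  s[0] = (101010101010101)·(111110011111000) mod 2 = 1+0+1+0+1+0+0+0+1+0+1+0+0+0+0 mod 2 = 1
  s[1] = (011001100110011)·(111110011111000) mod 2 = 0+1+1+0+0+0+0+0+0+1+1+0+0+0+0 mod 2 = 0
  s[2] = (000111100001111)·(111110011111000) mod 2 = 0+0+0+1+1+0+0+0+0+0+0+1+0+0+0 mod 2 = 1
  s[3] = (000000011111111)·(111110011111000) mod 2 = 0+0+0+0+0+0+0+1+1+1+1+1+0+0+0 mod 2 = 1
Syndrome = 1011
Column 13 of H equals this syndrome → error at bit 13 (1-indexed).
Flip bit 13: 111110011111000 → 111110011111100
Extract data bits at positions {3,5,6,7,9,10,11,12,13,14,15}: 11001111100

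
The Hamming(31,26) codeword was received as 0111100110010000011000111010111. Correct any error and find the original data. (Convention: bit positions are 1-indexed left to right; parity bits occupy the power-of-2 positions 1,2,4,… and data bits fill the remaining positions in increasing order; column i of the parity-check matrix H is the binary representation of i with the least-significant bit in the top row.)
Syndrome s = H · r^T (mod 2), r = 0111100110010000011000111010111:
  s[0] = (1010101010101010101010101010101)·(0111100110010000011000111010111) mod 2 = 0+0+1+0+1+0+0+0+1+0+0+0+0+0+0+0+0+0+1+0+0+0+1+0+1+0+1+0+1+0+1 mod 2 = 1
  s[1] = (0110011001100110011001100110011)·(0111100110010000011000111010111) mod 2 = 0+1+1+0+0+0+0+0+0+0+0+0+0+0+0+0+0+1+1+0+0+0+1+0+0+0+1+0+0+1+1 mod 2 = 0
  s[2] = (0001111000011110000111100001111)·(0111100110010000011000111010111) mod 2 = 0+0+0+1+1+0+0+0+0+0+0+1+0+0+0+0+0+0+0+0+0+0+1+0+0+0+0+0+1+1+1 mod 2 = 1
  s[3] = (0000000111111110000000011111111)·(0111100110010000011000111010111) mod 2 = 0+0+0+0+0+0+0+1+1+0+0+1+0+0+0+0+0+0+0+0+0+0+0+1+1+0+1+0+1+1+1 mod 2 = 1
  s[4] = (0000000000000001111111111111111)·(0111100110010000011000111010111) mod 2 = 0+0+0+0+0+0+0+0+0+0+0+0+0+0+0+0+0+1+1+0+0+0+1+1+1+0+1+0+1+1+1 mod 2 = 1
Syndrome = 10111
Column 29 of H equals this syndrome → error at bit 29 (1-indexed).
Flip bit 29: 0111100110010000011000111010111 → 0111100110010000011000111010011
Extract data bits at positions {3,5,6,7,9,10,11,12,13,14,15,17,18,19,20,21,22,23,24,25,26,27,28,29,30,31}: 11001001000011000111010011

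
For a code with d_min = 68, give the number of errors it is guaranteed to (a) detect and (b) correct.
(a) Detection requires d_min ≥ e+1, so e ≤ d_min − 1 = 67.
(b) Correction requires d_min ≥ 2t+1, so t ≤ ⌊(d_min − 1)/2⌋ = ⌊67/2⌋ = 33.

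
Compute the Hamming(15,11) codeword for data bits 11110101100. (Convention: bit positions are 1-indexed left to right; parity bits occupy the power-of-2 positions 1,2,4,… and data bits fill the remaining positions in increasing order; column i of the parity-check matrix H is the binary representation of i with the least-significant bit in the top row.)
Codeword c = d · G (mod 2), d = 11110101100:
  c[0] = d·G[:,0] = (11110101100)·(11011010101) mod 2 = 1+1+0+1+0+0+0+0+1+0+0 mod 2 = 0
  c[1] = d·G[:,1] = (11110101100)·(10110110011) mod 2 = 1+0+1+1+0+1+0+0+0+0+0 mod 2 = 0
  c[2] = d·G[:,2] = (11110101100)·(10000000000) mod 2 = 1+0+0+0+0+0+0+0+0+0+0 mod 2 = 1
  c[3] = d·G[:,3] = (11110101100)·(01110001111) mod 2 = 0+1+1+1+0+0+0+1+1+0+0 mod 2 = 1
  c[4] = d·G[:,4] = (11110101100)·(01000000000) mod 2 = 0+1+0+0+0+0+0+0+0+0+0 mod 2 = 1
  c[5] = d·G[:,5] = (11110101100)·(00100000000) mod 2 = 0+0+1+0+0+0+0+0+0+0+0 mod 2 = 1
  c[6] = d·G[:,6] = (11110101100)·(00010000000) mod 2 = 0+0+0+1+0+0+0+0+0+0+0 mod 2 = 1
  c[7] = d·G[:,7] = (11110101100)·(00001111111) mod 2 = 0+0+0+0+0+1+0+1+1+0+0 mod 2 = 1
  c[8] = d·G[:,8] = (11110101100)·(00001000000) mod 2 = 0+0+0+0+0+0+0+0+0+0+0 mod 2 = 0
  c[9] = d·G[:,9] = (11110101100)·(00000100000) mod 2 = 0+0+0+0+0+1+0+0+0+0+0 mod 2 = 1
  c[10] = d·G[:,10] = (11110101100)·(00000010000) mod 2 = 0+0+0+0+0+0+0+0+0+0+0 mod 2 = 0
  c[11] = d·G[:,11] = (11110101100)·(00000001000) mod 2 = 0+0+0+0+0+0+0+1+0+0+0 mod 2 = 1
  c[12] = d·G[:,12] = (11110101100)·(00000000100) mod 2 = 0+0+0+0+0+0+0+0+1+0+0 mod 2 = 1
  c[13] = d·G[:,13] = (11110101100)·(00000000010) mod 2 = 0+0+0+0+0+0+0+0+0+0+0 mod 2 = 0
  c[14] = d·G[:,14] = (11110101100)·(00000000001) mod 2 = 0+0+0+0+0+0+0+0+0+0+0 mod 2 = 0
Codeword = 001111110101100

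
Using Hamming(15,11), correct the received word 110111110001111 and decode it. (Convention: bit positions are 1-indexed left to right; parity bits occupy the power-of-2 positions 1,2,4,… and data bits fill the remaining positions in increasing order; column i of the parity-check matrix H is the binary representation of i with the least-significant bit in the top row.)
Syndrome s = H · r^T (mod 2), r = 110111110001111:
  s[0] = (101010101010101)·(110111110001111) mod 2 = 1+0+0+0+1+0+1+0+0+0+0+0+1+0+1 mod 2 = 1
  s[1] = (011001100110011)·(110111110001111) mod 2 = 0+1+0+0+0+1+1+0+0+0+0+0+0+1+1 mod 2 = 1
  s[2] = (000111100001111)·(110111110001111) mod 2 = 0+0+0+1+1+1+1+0+0+0+0+1+1+1+1 mod 2 = 0
  s[3] = (000000011111111)·(110111110001111) mod 2 = 0+0+0+0+0+0+0+1+0+0+0+1+1+1+1 mod 2 = 1
Syndrome = 1101
Column 11 of H equals this syndrome → error at bit 11 (1-indexed).
Flip bit 11: 110111110001111 → 110111110011111
Extract data bits at positions {3,5,6,7,9,10,11,12,13,14,15}: 01110011111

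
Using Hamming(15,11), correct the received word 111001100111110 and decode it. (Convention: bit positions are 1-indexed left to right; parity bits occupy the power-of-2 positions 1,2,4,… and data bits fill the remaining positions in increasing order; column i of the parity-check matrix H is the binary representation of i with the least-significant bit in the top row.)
Syndrome s = H · r^T (mod 2), r = 111001100111110:
  s[0] = (101010101010101)·(111001100111110) mod 2 = 1+0+1+0+0+0+1+0+0+0+1+0+1+0+0 mod 2 = 1
  s[1] = (011001100110011)·(111001100111110) mod 2 = 0+1+1+0+0+1+1+0+0+1+1+0+0+1+0 mod 2 = 1
  s[2] = (000111100001111)·(111001100111110) mod 2 = 0+0+0+0+0+1+1+0+0+0+0+1+1+1+0 mod 2 = 1
  s[3] = (000000011111111)·(111001100111110) mod 2 = 0+0+0+0+0+0+0+0+0+1+1+1+1+1+0 mod 2 = 1
Syndrome = 1111
Column 15 of H equals this syndrome → error at bit 15 (1-indexed).
Flip bit 15: 111001100111110 → 111001100111111
Extract data bits at positions {3,5,6,7,9,10,11,12,13,14,15}: 10110111111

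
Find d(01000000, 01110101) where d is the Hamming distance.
XOR = 00110101, count of 1s = 4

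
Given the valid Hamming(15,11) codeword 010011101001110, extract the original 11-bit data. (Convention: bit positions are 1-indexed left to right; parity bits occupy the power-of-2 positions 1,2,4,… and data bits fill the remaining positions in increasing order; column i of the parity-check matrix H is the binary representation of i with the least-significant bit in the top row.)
Parity bits occupy power-of-2 positions; data bits are at positions {3,5,6,7,9,10,11,12,13,14,15} (1-indexed).
Extract: c[3]=0 c[5]=1 c[6]=1 c[7]=1 c[9]=1 c[10]=0 c[11]=0 c[12]=1 c[13]=1 c[14]=1 c[15]=0
Data = 01111001110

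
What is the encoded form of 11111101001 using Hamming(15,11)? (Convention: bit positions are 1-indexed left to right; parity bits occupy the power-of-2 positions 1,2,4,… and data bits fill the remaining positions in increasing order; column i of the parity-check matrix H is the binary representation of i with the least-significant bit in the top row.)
Codeword c = d · G (mod 2), d = 11111101001:
  c[0] = d·G[:,0] = (11111101001)·(11011010101) mod 2 = 1+1+0+1+1+0+0+0+0+0+1 mod 2 = 1
  c[1] = d·G[:,1] = (11111101001)·(10110110011) mod 2 = 1+0+1+1+0+1+0+0+0+0+1 mod 2 = 1
  c[2] = d·G[:,2] = (11111101001)·(10000000000) mod 2 = 1+0+0+0+0+0+0+0+0+0+0 mod 2 = 1
  c[3] = d·G[:,3] = (11111101001)·(01110001111) mod 2 = 0+1+1+1+0+0+0+1+0+0+1 mod 2 = 1
  c[4] = d·G[:,4] = (11111101001)·(01000000000) mod 2 = 0+1+0+0+0+0+0+0+0+0+0 mod 2 = 1
  c[5] = d·G[:,5] = (11111101001)·(00100000000) mod 2 = 0+0+1+0+0+0+0+0+0+0+0 mod 2 = 1
  c[6] = d·G[:,6] = (11111101001)·(00010000000) mod 2 = 0+0+0+1+0+0+0+0+0+0+0 mod 2 = 1
  c[7] = d·G[:,7] = (11111101001)·(00001111111) mod 2 = 0+0+0+0+1+1+0+1+0+0+1 mod 2 = 0
  c[8] = d·G[:,8] = (11111101001)·(00001000000) mod 2 = 0+0+0+0+1+0+0+0+0+0+0 mod 2 = 1
  c[9] = d·G[:,9] = (11111101001)·(00000100000) mod 2 = 0+0+0+0+0+1+0+0+0+0+0 mod 2 = 1
  c[10] = d·G[:,10] = (11111101001)·(00000010000) mod 2 = 0+0+0+0+0+0+0+0+0+0+0 mod 2 = 0
  c[11] = d·G[:,11] = (11111101001)·(00000001000) mod 2 = 0+0+0+0+0+0+0+1+0+0+0 mod 2 = 1
  c[12] = d·G[:,12] = (11111101001)·(00000000100) mod 2 = 0+0+0+0+0+0+0+0+0+0+0 mod 2 = 0
  c[13] = d·G[:,13] = (11111101001)·(00000000010) mod 2 = 0+0+0+0+0+0+0+0+0+0+0 mod 2 = 0
  c[14] = d·G[:,14] = (11111101001)·(00000000001) mod 2 = 0+0+0+0+0+0+0+0+0+0+1 mod 2 = 1
Codeword = 111111101101001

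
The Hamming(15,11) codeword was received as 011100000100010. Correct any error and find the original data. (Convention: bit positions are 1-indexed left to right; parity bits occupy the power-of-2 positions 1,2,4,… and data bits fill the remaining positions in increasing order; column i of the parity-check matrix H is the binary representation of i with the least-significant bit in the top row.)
Syndrome s = H · r^T (mod 2), r = 011100000100010:
  s[0] = (101010101010101)·(011100000100010) mod 2 = 0+0+1+0+0+0+0+0+0+0+0+0+0+0+0 mod 2 = 1
  s[1] = (011001100110011)·(011100000100010) mod 2 = 0+1+1+0+0+0+0+0+0+1+0+0+0+1+0 mod 2 = 0
  s[2] = (000111100001111)·(011100000100010) mod 2 = 0+0+0+1+0+0+0+0+0+0+0+0+0+1+0 mod 2 = 0
  s[3] = (000000011111111)·(011100000100010) mod 2 = 0+0+0+0+0+0+0+0+0+1+0+0+0+1+0 mod 2 = 0
Syndrome = 1000
Column 1 of H equals this syndrome → error at bit 1 (1-indexed).
Flip bit 1: 011100000100010 → 111100000100010
Extract data bits at positions {3,5,6,7,9,10,11,12,13,14,15}: 10000100010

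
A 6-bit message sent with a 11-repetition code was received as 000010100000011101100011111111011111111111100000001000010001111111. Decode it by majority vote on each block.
Split into 11-bit blocks and majority-vote each:
  block 1 = 00001010000: 2 ones, 9 zeros → 0
  block 2 = 00111011000: 5 ones, 6 zeros → 0
  block 3 = 11111111011: 10 ones, 1 zeros → 1
  block 4 = 11111111110: 10 ones, 1 zeros → 1
  block 5 = 00000010000: 1 ones, 10 zeros → 0
  block 6 = 10001111111: 8 ones, 3 zeros → 1
Decoded = 001101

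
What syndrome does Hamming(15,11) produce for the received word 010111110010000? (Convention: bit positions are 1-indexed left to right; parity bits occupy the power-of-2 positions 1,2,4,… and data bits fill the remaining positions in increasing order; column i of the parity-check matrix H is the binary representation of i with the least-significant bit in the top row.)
Syndrome s = H · r^T (mod 2), r = 010111110010000:
  s[0] = (101010101010101)·(010111110010000) mod 2 = 0+0+0+0+1+0+1+0+0+0+1+0+0+0+0 mod 2 = 1
  s[1] = (011001100110011)·(010111110010000) mod 2 = 0+1+0+0+0+1+1+0+0+0+1+0+0+0+0 mod 2 = 0
  s[2] = (000111100001111)·(010111110010000) mod 2 = 0+0+0+1+1+1+1+0+0+0+0+0+0+0+0 mod 2 = 0
  s[3] = (000000011111111)·(010111110010000) mod 2 = 0+0+0+0+0+0+0+1+0+0+1+0+0+0+0 mod 2 = 0
Syndrome = 1000
Non-zero syndrome: error at position 1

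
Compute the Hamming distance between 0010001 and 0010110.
XOR = 0000111, count of 1s = 3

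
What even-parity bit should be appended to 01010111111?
Sum of data bits: 0+1+0+1+0+1+1+1+1+1+1 = 8.
8 mod 2 = 0, so parity bit = 0.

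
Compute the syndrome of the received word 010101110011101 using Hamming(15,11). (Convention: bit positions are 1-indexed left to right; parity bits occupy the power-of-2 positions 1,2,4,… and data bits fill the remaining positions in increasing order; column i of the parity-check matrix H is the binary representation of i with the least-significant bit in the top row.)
Syndrome s = H · r^T (mod 2), r = 010101110011101:
  s[0] = (101010101010101)·(010101110011101) mod 2 = 0+0+0+0+0+0+1+0+0+0+1+0+1+0+1 mod 2 = 0
  s[1] = (011001100110011)·(010101110011101) mod 2 = 0+1+0+0+0+1+1+0+0+0+1+0+0+0+1 mod 2 = 1
  s[2] = (000111100001111)·(010101110011101) mod 2 = 0+0+0+1+0+1+1+0+0+0+0+1+1+0+1 mod 2 = 0
  s[3] = (000000011111111)·(010101110011101) mod 2 = 0+0+0+0+0+0+0+1+0+0+1+1+1+0+1 mod 2 = 1
Syndrome = 0101
Non-zero syndrome: error at position 10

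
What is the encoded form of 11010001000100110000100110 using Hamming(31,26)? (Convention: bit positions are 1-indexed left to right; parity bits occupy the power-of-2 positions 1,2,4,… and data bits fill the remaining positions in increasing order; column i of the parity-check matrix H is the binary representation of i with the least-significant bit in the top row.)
Codeword c = d · G (mod 2), d = 11010001000100110000100110:
  c[0] = d·G[:,0] = (11010001000100110000100110)·(11011010101101010101010101) mod 2 = 1+1+0+1+0+0+0+0+0+0+0+1+0+0+0+1+0+0+0+0+0+0+0+1+0+0 mod 2 = 0
  c[1] = d·G[:,1] = (11010001000100110000100110)·(10110110011011001100110011) mod 2 = 1+0+0+1+0+0+0+0+0+0+0+0+0+0+0+0+0+0+0+0+1+0+0+0+1+0 mod 2 = 0
  c[2] = d·G[:,2] = (11010001000100110000100110)·(10000000000000000000000000) mod 2 = 1+0+0+0+0+0+0+0+0+0+0+0+0+0+0+0+0+0+0+0+0+0+0+0+0+0 mod 2 = 1
  c[3] = d·G[:,3] = (11010001000100110000100110)·(01110001111000111100001111) mod 2 = 0+1+0+1+0+0+0+1+0+0+0+0+0+0+1+1+0+0+0+0+0+0+0+1+1+0 mod 2 = 1
  c[4] = d·G[:,4] = (11010001000100110000100110)·(01000000000000000000000000) mod 2 = 0+1+0+0+0+0+0+0+0+0+0+0+0+0+0+0+0+0+0+0+0+0+0+0+0+0 mod 2 = 1
  c[5] = d·G[:,5] = (11010001000100110000100110)·(00100000000000000000000000) mod 2 = 0+0+0+0+0+0+0+0+0+0+0+0+0+0+0+0+0+0+0+0+0+0+0+0+0+0 mod 2 = 0
  c[6] = d·G[:,6] = (11010001000100110000100110)·(00010000000000000000000000) mod 2 = 0+0+0+1+0+0+0+0+0+0+0+0+0+0+0+0+0+0+0+0+0+0+0+0+0+0 mod 2 = 1
  c[7] = d·G[:,7] = (11010001000100110000100110)·(00001111111000000011111111) mod 2 = 0+0+0+0+0+0+0+1+0+0+0+0+0+0+0+0+0+0+0+0+1+0+0+1+1+0 mod 2 = 0
  c[8] = d·G[:,8] = (11010001000100110000100110)·(00001000000000000000000000) mod 2 = 0+0+0+0+0+0+0+0+0+0+0+0+0+0+0+0+0+0+0+0+0+0+0+0+0+0 mod 2 = 0
  c[9] = d·G[:,9] = (11010001000100110000100110)·(00000100000000000000000000) mod 2 = 0+0+0+0+0+0+0+0+0+0+0+0+0+0+0+0+0+0+0+0+0+0+0+0+0+0 mod 2 = 0
  c[10] = d·G[:,10] = (11010001000100110000100110)·(00000010000000000000000000) mod 2 = 0+0+0+0+0+0+0+0+0+0+0+0+0+0+0+0+0+0+0+0+0+0+0+0+0+0 mod 2 = 0
  c[11] = d·G[:,11] = (11010001000100110000100110)·(00000001000000000000000000) mod 2 = 0+0+0+0+0+0+0+1+0+0+0+0+0+0+0+0+0+0+0+0+0+0+0+0+0+0 mod 2 = 1
  c[12] = d·G[:,12] = (11010001000100110000100110)·(00000000100000000000000000) mod 2 = 0+0+0+0+0+0+0+0+0+0+0+0+0+0+0+0+0+0+0+0+0+0+0+0+0+0 mod 2 = 0
  c[13] = d·G[:,13] = (11010001000100110000100110)·(00000000010000000000000000) mod 2 = 0+0+0+0+0+0+0+0+0+0+0+0+0+0+0+0+0+0+0+0+0+0+0+0+0+0 mod 2 = 0
  c[14] = d·G[:,14] = (11010001000100110000100110)·(00000000001000000000000000) mod 2 = 0+0+0+0+0+0+0+0+0+0+0+0+0+0+0+0+0+0+0+0+0+0+0+0+0+0 mod 2 = 0
  c[15] = d·G[:,15] = (11010001000100110000100110)·(00000000000111111111111111) mod 2 = 0+0+0+0+0+0+0+0+0+0+0+1+0+0+1+1+0+0+0+0+1+0+0+1+1+0 mod 2 = 0
  c[16] = d·G[:,16] = (11010001000100110000100110)·(00000000000100000000000000) mod 2 = 0+0+0+0+0+0+0+0+0+0+0+1+0+0+0+0+0+0+0+0+0+0+0+0+0+0 mod 2 = 1
  c[17] = d·G[:,17] = (11010001000100110000100110)·(00000000000010000000000000) mod 2 = 0+0+0+0+0+0+0+0+0+0+0+0+0+0+0+0+0+0+0+0+0+0+0+0+0+0 mod 2 = 0
  c[18] = d·G[:,18] = (11010001000100110000100110)·(00000000000001000000000000) mod 2 = 0+0+0+0+0+0+0+0+0+0+0+0+0+0+0+0+0+0+0+0+0+0+0+0+0+0 mod 2 = 0
  c[19] = d·G[:,19] = (11010001000100110000100110)·(00000000000000100000000000) mod 2 = 0+0+0+0+0+0+0+0+0+0+0+0+0+0+1+0+0+0+0+0+0+0+0+0+0+0 mod 2 = 1
  c[20] = d·G[:,20] = (11010001000100110000100110)·(00000000000000010000000000) mod 2 = 0+0+0+0+0+0+0+0+0+0+0+0+0+0+0+1+0+0+0+0+0+0+0+0+0+0 mod 2 = 1
  c[21] = d·G[:,21] = (11010001000100110000100110)·(00000000000000001000000000) mod 2 = 0+0+0+0+0+0+0+0+0+0+0+0+0+0+0+0+0+0+0+0+0+0+0+0+0+0 mod 2 = 0
  c[22] = d·G[:,22] = (11010001000100110000100110)·(00000000000000000100000000) mod 2 = 0+0+0+0+0+0+0+0+0+0+0+0+0+0+0+0+0+0+0+0+0+0+0+0+0+0 mod 2 = 0
  c[23] = d·G[:,23] = (11010001000100110000100110)·(00000000000000000010000000) mod 2 = 0+0+0+0+0+0+0+0+0+0+0+0+0+0+0+0+0+0+0+0+0+0+0+0+0+0 mod 2 = 0
  c[24] = d·G[:,24] = (11010001000100110000100110)·(00000000000000000001000000) mod 2 = 0+0+0+0+0+0+0+0+0+0+0+0+0+0+0+0+0+0+0+0+0+0+0+0+0+0 mod 2 = 0
  c[25] = d·G[:,25] = (11010001000100110000100110)·(00000000000000000000100000) mod 2 = 0+0+0+0+0+0+0+0+0+0+0+0+0+0+0+0+0+0+0+0+1+0+0+0+0+0 mod 2 = 1
  c[26] = d·G[:,26] = (11010001000100110000100110)·(00000000000000000000010000) mod 2 = 0+0+0+0+0+0+0+0+0+0+0+0+0+0+0+0+0+0+0+0+0+0+0+0+0+0 mod 2 = 0
  c[27] = d·G[:,27] = (11010001000100110000100110)·(00000000000000000000001000) mod 2 = 0+0+0+0+0+0+0+0+0+0+0+0+0+0+0+0+0+0+0+0+0+0+0+0+0+0 mod 2 = 0
  c[28] = d·G[:,28] = (11010001000100110000100110)·(00000000000000000000000100) mod 2 = 0+0+0+0+0+0+0+0+0+0+0+0+0+0+0+0+0+0+0+0+0+0+0+1+0+0 mod 2 = 1
  c[29] = d·G[:,29] = (11010001000100110000100110)·(00000000000000000000000010) mod 2 = 0+0+0+0+0+0+0+0+0+0+0+0+0+0+0+0+0+0+0+0+0+0+0+0+1+0 mod 2 = 1
  c[30] = d·G[:,30] = (11010001000100110000100110)·(00000000000000000000000001) mod 2 = 0+0+0+0+0+0+0+0+0+0+0+0+0+0+0+0+0+0+0+0+0+0+0+0+0+0 mod 2 = 0
Codeword = 0011101000010000100110000100110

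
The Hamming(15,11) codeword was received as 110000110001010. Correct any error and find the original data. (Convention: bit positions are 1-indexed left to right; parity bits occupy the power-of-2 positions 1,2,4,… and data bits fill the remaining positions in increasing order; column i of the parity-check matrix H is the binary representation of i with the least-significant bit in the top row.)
Syndrome s = H · r^T (mod 2), r = 110000110001010:
  s[0] = (101010101010101)·(110000110001010) mod 2 = 1+0+0+0+0+0+1+0+0+0+0+0+0+0+0 mod 2 = 0
  s[1] = (011001100110011)·(110000110001010) mod 2 = 0+1+0+0+0+0+1+0+0+0+0+0+0+1+0 mod 2 = 1
  s[2] = (000111100001111)·(110000110001010) mod 2 = 0+0+0+0+0+0+1+0+0+0+0+1+0+1+0 mod 2 = 1
  s[3] = (000000011111111)·(110000110001010) mod 2 = 0+0+0+0+0+0+0+1+0+0+0+1+0+1+0 mod 2 = 1
Syndrome = 0111
Column 14 of H equals this syndrome → error at bit 14 (1-indexed).
Flip bit 14: 110000110001010 → 110000110001000
Extract data bits at positions {3,5,6,7,9,10,11,12,13,14,15}: 00010001000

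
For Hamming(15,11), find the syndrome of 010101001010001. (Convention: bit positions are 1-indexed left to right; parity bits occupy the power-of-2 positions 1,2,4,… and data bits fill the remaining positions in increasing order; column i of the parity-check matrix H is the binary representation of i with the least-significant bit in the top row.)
Syndrome s = H · r^T (mod 2), r = 010101001010001:
  s[0] = (101010101010101)·(010101001010001) mod 2 = 0+0+0+0+0+0+0+0+1+0+1+0+0+0+1 mod 2 = 1
  s[1] = (011001100110011)·(010101001010001) mod 2 = 0+1+0+0+0+1+0+0+0+0+1+0+0+0+1 mod 2 = 0
  s[2] = (000111100001111)·(010101001010001) mod 2 = 0+0+0+1+0+1+0+0+0+0+0+0+0+0+1 mod 2 = 1
  s[3] = (000000011111111)·(010101001010001) mod 2 = 0+0+0+0+0+0+0+0+1+0+1+0+0+0+1 mod 2 = 1
Syndrome = 1011
Non-zero syndrome: error at position 13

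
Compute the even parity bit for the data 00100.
Sum of data bits: 0+0+1+0+0 = 1.
1 mod 2 = 1, so parity bit = 1.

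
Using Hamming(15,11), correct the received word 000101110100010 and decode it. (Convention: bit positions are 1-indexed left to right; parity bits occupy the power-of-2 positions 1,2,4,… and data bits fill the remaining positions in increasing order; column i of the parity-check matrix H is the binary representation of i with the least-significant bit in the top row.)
Syndrome s = H · r^T (mod 2), r = 000101110100010:
  s[0] = (101010101010101)·(000101110100010) mod 2 = 0+0+0+0+0+0+1+0+0+0+0+0+0+0+0 mod 2 = 1
  s[1] = (011001100110011)·(000101110100010) mod 2 = 0+0+0+0+0+1+1+0+0+1+0+0+0+1+0 mod 2 = 0
  s[2] = (000111100001111)·(000101110100010) mod 2 = 0+0+0+1+0+1+1+0+0+0+0+0+0+1+0 mod 2 = 0
  s[3] = (000000011111111)·(000101110100010) mod 2 = 0+0+0+0+0+0+0+1+0+1+0+0+0+1+0 mod 2 = 1
Syndrome = 1001
Column 9 of H equals this syndrome → error at bit 9 (1-indexed).
Flip bit 9: 000101110100010 → 000101111100010
Extract data bits at positions {3,5,6,7,9,10,11,12,13,14,15}: 00111100010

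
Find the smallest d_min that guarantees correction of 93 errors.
Correcting t errors requires d_min ≥ 2t + 1 = 2·93 + 1 = 187.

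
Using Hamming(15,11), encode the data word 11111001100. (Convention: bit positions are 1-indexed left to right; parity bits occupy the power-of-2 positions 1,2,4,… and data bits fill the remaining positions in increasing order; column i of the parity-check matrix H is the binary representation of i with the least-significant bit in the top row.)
Codeword c = d · G (mod 2), d = 11111001100:
  c[0] = d·G[:,0] = (11111001100)·(11011010101) mod 2 = 1+1+0+1+1+0+0+0+1+0+0 mod 2 = 1
  c[1] = d·G[:,1] = (11111001100)·(10110110011) mod 2 = 1+0+1+1+0+0+0+0+0+0+0 mod 2 = 1
  c[2] = d·G[:,2] = (11111001100)·(10000000000) mod 2 = 1+0+0+0+0+0+0+0+0+0+0 mod 2 = 1
  c[3] = d·G[:,3] = (11111001100)·(01110001111) mod 2 = 0+1+1+1+0+0+0+1+1+0+0 mod 2 = 1
  c[4] = d·G[:,4] = (11111001100)·(01000000000) mod 2 = 0+1+0+0+0+0+0+0+0+0+0 mod 2 = 1
  c[5] = d·G[:,5] = (11111001100)·(00100000000) mod 2 = 0+0+1+0+0+0+0+0+0+0+0 mod 2 = 1
  c[6] = d·G[:,6] = (11111001100)·(00010000000) mod 2 = 0+0+0+1+0+0+0+0+0+0+0 mod 2 = 1
  c[7] = d·G[:,7] = (11111001100)·(00001111111) mod 2 = 0+0+0+0+1+0+0+1+1+0+0 mod 2 = 1
  c[8] = d·G[:,8] = (11111001100)·(00001000000) mod 2 = 0+0+0+0+1+0+0+0+0+0+0 mod 2 = 1
  c[9] = d·G[:,9] = (11111001100)·(00000100000) mod 2 = 0+0+0+0+0+0+0+0+0+0+0 mod 2 = 0
  c[10] = d·G[:,10] = (11111001100)·(00000010000) mod 2 = 0+0+0+0+0+0+0+0+0+0+0 mod 2 = 0
  c[11] = d·G[:,11] = (11111001100)·(00000001000) mod 2 = 0+0+0+0+0+0+0+1+0+0+0 mod 2 = 1
  c[12] = d·G[:,12] = (11111001100)·(00000000100) mod 2 = 0+0+0+0+0+0+0+0+1+0+0 mod 2 = 1
  c[13] = d·G[:,13] = (11111001100)·(00000000010) mod 2 = 0+0+0+0+0+0+0+0+0+0+0 mod 2 = 0
  c[14] = d·G[:,14] = (11111001100)·(00000000001) mod 2 = 0+0+0+0+0+0+0+0+0+0+0 mod 2 = 0
Codeword = 111111111001100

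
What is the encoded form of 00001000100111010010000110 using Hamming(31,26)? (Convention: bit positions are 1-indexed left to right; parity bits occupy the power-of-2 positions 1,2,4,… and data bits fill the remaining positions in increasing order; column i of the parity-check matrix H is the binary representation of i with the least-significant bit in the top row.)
Codeword c = d · G (mod 2), d = 00001000100111010010000110:
  c[0] = d·G[:,0] = (00001000100111010010000110)·(11011010101101010101010101) mod 2 = 0+0+0+0+1+0+0+0+1+0+0+1+0+1+0+1+0+0+0+0+0+0+0+1+0+0 mod 2 = 0
  c[1] = d·G[:,1] = (00001000100111010010000110)·(10110110011011001100110011) mod 2 = 0+0+0+0+0+0+0+0+0+0+0+0+1+1+0+0+0+0+0+0+0+0+0+0+1+0 mod 2 = 1
  c[2] = d·G[:,2] = (00001000100111010010000110)·(10000000000000000000000000) mod 2 = 0+0+0+0+0+0+0+0+0+0+0+0+0+0+0+0+0+0+0+0+0+0+0+0+0+0 mod 2 = 0
  c[3] = d·G[:,3] = (00001000100111010010000110)·(01110001111000111100001111) mod 2 = 0+0+0+0+0+0+0+0+1+0+0+0+0+0+0+1+0+0+0+0+0+0+0+1+1+0 mod 2 = 0
  c[4] = d·G[:,4] = (00001000100111010010000110)·(01000000000000000000000000) mod 2 = 0+0+0+0+0+0+0+0+0+0+0+0+0+0+0+0+0+0+0+0+0+0+0+0+0+0 mod 2 = 0
  c[5] = d·G[:,5] = (00001000100111010010000110)·(00100000000000000000000000) mod 2 = 0+0+0+0+0+0+0+0+0+0+0+0+0+0+0+0+0+0+0+0+0+0+0+0+0+0 mod 2 = 0
  c[6] = d·G[:,6] = (00001000100111010010000110)·(00010000000000000000000000) mod 2 = 0+0+0+0+0+0+0+0+0+0+0+0+0+0+0+0+0+0+0+0+0+0+0+0+0+0 mod 2 = 0
  c[7] = d·G[:,7] = (00001000100111010010000110)·(00001111111000000011111111) mod 2 = 0+0+0+0+1+0+0+0+1+0+0+0+0+0+0+0+0+0+1+0+0+0+0+1+1+0 mod 2 = 1
  c[8] = d·G[:,8] = (00001000100111010010000110)·(00001000000000000000000000) mod 2 = 0+0+0+0+1+0+0+0+0+0+0+0+0+0+0+0+0+0+0+0+0+0+0+0+0+0 mod 2 = 1
  c[9] = d·G[:,9] = (00001000100111010010000110)·(00000100000000000000000000) mod 2 = 0+0+0+0+0+0+0+0+0+0+0+0+0+0+0+0+0+0+0+0+0+0+0+0+0+0 mod 2 = 0
  c[10] = d·G[:,10] = (00001000100111010010000110)·(00000010000000000000000000) mod 2 = 0+0+0+0+0+0+0+0+0+0+0+0+0+0+0+0+0+0+0+0+0+0+0+0+0+0 mod 2 = 0
  c[11] = d·G[:,11] = (00001000100111010010000110)·(00000001000000000000000000) mod 2 = 0+0+0+0+0+0+0+0+0+0+0+0+0+0+0+0+0+0+0+0+0+0+0+0+0+0 mod 2 = 0
  c[12] = d·G[:,12] = (00001000100111010010000110)·(00000000100000000000000000) mod 2 = 0+0+0+0+0+0+0+0+1+0+0+0+0+0+0+0+0+0+0+0+0+0+0+0+0+0 mod 2 = 1
  c[13] = d·G[:,13] = (00001000100111010010000110)·(00000000010000000000000000) mod 2 = 0+0+0+0+0+0+0+0+0+0+0+0+0+0+0+0+0+0+0+0+0+0+0+0+0+0 mod 2 = 0
  c[14] = d·G[:,14] = (00001000100111010010000110)·(00000000001000000000000000) mod 2 = 0+0+0+0+0+0+0+0+0+0+0+0+0+0+0+0+0+0+0+0+0+0+0+0+0+0 mod 2 = 0
  c[15] = d·G[:,15] = (00001000100111010010000110)·(00000000000111111111111111) mod 2 = 0+0+0+0+0+0+0+0+0+0+0+1+1+1+0+1+0+0+1+0+0+0+0+1+1+0 mod 2 = 1
  c[16] = d·G[:,16] = (00001000100111010010000110)·(00000000000100000000000000) mod 2 = 0+0+0+0+0+0+0+0+0+0+0+1+0+0+0+0+0+0+0+0+0+0+0+0+0+0 mod 2 = 1
  c[17] = d·G[:,17] = (00001000100111010010000110)·(00000000000010000000000000) mod 2 = 0+0+0+0+0+0+0+0+0+0+0+0+1+0+0+0+0+0+0+0+0+0+0+0+0+0 mod 2 = 1
  c[18] = d·G[:,18] = (00001000100111010010000110)·(00000000000001000000000000) mod 2 = 0+0+0+0+0+0+0+0+0+0+0+0+0+1+0+0+0+0+0+0+0+0+0+0+0+0 mod 2 = 1
  c[19] = d·G[:,19] = (00001000100111010010000110)·(00000000000000100000000000) mod 2 = 0+0+0+0+0+0+0+0+0+0+0+0+0+0+0+0+0+0+0+0+0+0+0+0+0+0 mod 2 = 0
  c[20] = d·G[:,20] = (00001000100111010010000110)·(00000000000000010000000000) mod 2 = 0+0+0+0+0+0+0+0+0+0+0+0+0+0+0+1+0+0+0+0+0+0+0+0+0+0 mod 2 = 1
  c[21] = d·G[:,21] = (00001000100111010010000110)·(00000000000000001000000000) mod 2 = 0+0+0+0+0+0+0+0+0+0+0+0+0+0+0+0+0+0+0+0+0+0+0+0+0+0 mod 2 = 0
  c[22] = d·G[:,22] = (00001000100111010010000110)·(00000000000000000100000000) mod 2 = 0+0+0+0+0+0+0+0+0+0+0+0+0+0+0+0+0+0+0+0+0+0+0+0+0+0 mod 2 = 0
  c[23] = d·G[:,23] = (00001000100111010010000110)·(00000000000000000010000000) mod 2 = 0+0+0+0+0+0+0+0+0+0+0+0+0+0+0+0+0+0+1+0+0+0+0+0+0+0 mod 2 = 1
  c[24] = d·G[:,24] = (00001000100111010010000110)·(00000000000000000001000000) mod 2 = 0+0+0+0+0+0+0+0+0+0+0+0+0+0+0+0+0+0+0+0+0+0+0+0+0+0 mod 2 = 0
  c[25] = d·G[:,25] = (00001000100111010010000110)·(00000000000000000000100000) mod 2 = 0+0+0+0+0+0+0+0+0+0+0+0+0+0+0+0+0+0+0+0+0+0+0+0+0+0 mod 2 = 0
  c[26] = d·G[:,26] = (00001000100111010010000110)·(00000000000000000000010000) mod 2 = 0+0+0+0+0+0+0+0+0+0+0+0+0+0+0+0+0+0+0+0+0+0+0+0+0+0 mod 2 = 0
  c[27] = d·G[:,27] = (00001000100111010010000110)·(00000000000000000000001000) mod 2 = 0+0+0+0+0+0+0+0+0+0+0+0+0+0+0+0+0+0+0+0+0+0+0+0+0+0 mod 2 = 0
  c[28] = d·G[:,28] = (00001000100111010010000110)·(00000000000000000000000100) mod 2 = 0+0+0+0+0+0+0+0+0+0+0+0+0+0+0+0+0+0+0+0+0+0+0+1+0+0 mod 2 = 1
  c[29] = d·G[:,29] = (00001000100111010010000110)·(00000000000000000000000010) mod 2 = 0+0+0+0+0+0+0+0+0+0+0+0+0+0+0+0+0+0+0+0+0+0+0+0+1+0 mod 2 = 1
  c[30] = d·G[:,30] = (00001000100111010010000110)·(00000000000000000000000001) mod 2 = 0+0+0+0+0+0+0+0+0+0+0+0+0+0+0+0+0+0+0+0+0+0+0+0+0+0 mod 2 = 0
Codeword = 0100000110001001111010010000110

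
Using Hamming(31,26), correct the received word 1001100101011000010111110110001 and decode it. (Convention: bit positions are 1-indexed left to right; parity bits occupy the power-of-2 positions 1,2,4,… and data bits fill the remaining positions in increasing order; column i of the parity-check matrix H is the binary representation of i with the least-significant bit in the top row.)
Syndrome s = H · r^T (mod 2), r = 1001100101011000010111110110001:
  s[0] = (1010101010101010101010101010101)·(1001100101011000010111110110001) mod 2 = 1+0+0+0+1+0+0+0+0+0+0+0+1+0+0+0+0+0+0+0+1+0+1+0+0+0+1+0+0+0+1 mod 2 = 1
  s[1] = (0110011001100110011001100110011)·(1001100101011000010111110110001) mod 2 = 0+0+0+0+0+0+0+0+0+1+0+0+0+0+0+0+0+1+0+0+0+1+1+0+0+1+1+0+0+0+1 mod 2 = 1
  s[2] = (0001111000011110000111100001111)·(1001100101011000010111110110001) mod 2 = 0+0+0+1+1+0+0+0+0+0+0+1+1+0+0+0+0+0+0+1+1+1+1+0+0+0+0+0+0+0+1 mod 2 = 1
  s[3] = (0000000111111110000000011111111)·(1001100101011000010111110110001) mod 2 = 0+0+0+0+0+0+0+1+0+1+0+1+1+0+0+0+0+0+0+0+0+0+0+1+0+1+1+0+0+0+1 mod 2 = 0
  s[4] = (0000000000000001111111111111111)·(1001100101011000010111110110001) mod 2 = 0+0+0+0+0+0+0+0+0+0+0+0+0+0+0+0+0+1+0+1+1+1+1+1+0+1+1+0+0+0+1 mod 2 = 1
Syndrome = 11101
Column 23 of H equals this syndrome → error at bit 23 (1-indexed).
Flip bit 23: 1001100101011000010111110110001 → 1001100101011000010111010110001
Extract data bits at positions {3,5,6,7,9,10,11,12,13,14,15,17,18,19,20,21,22,23,24,25,26,27,28,29,30,31}: 01000101100010111010110001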